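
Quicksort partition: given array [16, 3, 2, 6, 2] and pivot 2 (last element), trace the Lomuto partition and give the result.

Lomuto partition with pivot = 2:

Initial array: [16, 3, 2, 6, 2]

arr[0]=16 > 2: no swap
arr[1]=3 > 2: no swap
arr[2]=2 <= 2: swap with position 0, array becomes [2, 3, 16, 6, 2]
arr[3]=6 > 2: no swap

Place pivot at position 1: [2, 2, 16, 6, 3]
Pivot position: 1

After partitioning with pivot 2, the array becomes [2, 2, 16, 6, 3]. The pivot is placed at index 1. All elements to the left of the pivot are <= 2, and all elements to the right are > 2.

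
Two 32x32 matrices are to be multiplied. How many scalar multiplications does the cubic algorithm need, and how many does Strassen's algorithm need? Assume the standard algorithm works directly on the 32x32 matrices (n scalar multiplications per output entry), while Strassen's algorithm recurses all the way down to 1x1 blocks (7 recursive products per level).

Matrix multiplication for 32x32 matrices:

Standard algorithm: 32^3 = 32768 multiplications
Strassen's algorithm: 7^(log2(32)) = 7^5 = 16807 multiplications
Savings: 32768 - 16807 = 15961 multiplications

Standard: 32768 multiplications (32^3). Strassen: 16807 multiplications (7^5). Strassen reduces 8 recursive multiplications to 7 at each level.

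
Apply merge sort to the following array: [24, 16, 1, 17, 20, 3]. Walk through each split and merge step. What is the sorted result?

Merge sort trace:

Split: [24, 16, 1, 17, 20, 3] -> [24, 16, 1] and [17, 20, 3]
  Split: [24, 16, 1] -> [24] and [16, 1]
    Split: [16, 1] -> [16] and [1]
    Merge: [16] + [1] -> [1, 16]
  Merge: [24] + [1, 16] -> [1, 16, 24]
  Split: [17, 20, 3] -> [17] and [20, 3]
    Split: [20, 3] -> [20] and [3]
    Merge: [20] + [3] -> [3, 20]
  Merge: [17] + [3, 20] -> [3, 17, 20]
Merge: [1, 16, 24] + [3, 17, 20] -> [1, 3, 16, 17, 20, 24]

Final sorted array: [1, 3, 16, 17, 20, 24]

The merge sort proceeds by recursively splitting the array and merging sorted halves.
After all merges, the sorted array is [1, 3, 16, 17, 20, 24].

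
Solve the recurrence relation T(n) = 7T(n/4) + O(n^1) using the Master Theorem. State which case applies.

Master Theorem for T(n) = 7T(n/4) + O(n^1):

a = 7, b = 4, c = 1
log_b(a) = log_4(7) = 1.4037

Case 1: c = 1 < log_4(7) = 1.4037
T(n) = O(n^(log_4 7))

For T(n) = 7T(n/4) + O(n^1): log_4(7) = 1.4037. This is Case 1 of the Master Theorem (c < log_b(a), work dominated by leaves), giving O(n^(log_4 7)).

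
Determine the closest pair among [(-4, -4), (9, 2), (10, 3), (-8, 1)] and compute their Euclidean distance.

Computing all pairwise distances among 4 points:

d((-4, -4), (9, 2)) = 14.3178
d((-4, -4), (10, 3)) = 15.6525
d((-4, -4), (-8, 1)) = 6.4031
d((9, 2), (10, 3)) = 1.4142 <-- minimum
d((9, 2), (-8, 1)) = 17.0294
d((10, 3), (-8, 1)) = 18.1108

Closest pair: (9, 2) and (10, 3) with distance 1.4142

The closest pair is (9, 2) and (10, 3) with Euclidean distance 1.4142. For 4 points, brute-force pairwise comparison is shown above. For large n, the divide-and-conquer algorithm (sort by x, recurse on halves, check the dividing strip) achieves O(n log n).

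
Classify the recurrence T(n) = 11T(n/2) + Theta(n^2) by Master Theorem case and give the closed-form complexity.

Master Theorem for T(n) = 11T(n/2) + O(n^2):

a = 11, b = 2, c = 2
log_b(a) = log_2(11) = 3.4594

Case 1: c = 2 < log_2(11) = 3.4594
T(n) = O(n^(log_2 11))

For T(n) = 11T(n/2) + O(n^2): log_2(11) = 3.4594. This is Case 1 of the Master Theorem (c < log_b(a), work dominated by leaves), giving O(n^(log_2 11)).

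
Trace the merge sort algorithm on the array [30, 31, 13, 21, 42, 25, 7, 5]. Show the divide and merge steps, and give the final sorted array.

Merge sort trace:

Split: [30, 31, 13, 21, 42, 25, 7, 5] -> [30, 31, 13, 21] and [42, 25, 7, 5]
  Split: [30, 31, 13, 21] -> [30, 31] and [13, 21]
    Split: [30, 31] -> [30] and [31]
    Merge: [30] + [31] -> [30, 31]
    Split: [13, 21] -> [13] and [21]
    Merge: [13] + [21] -> [13, 21]
  Merge: [30, 31] + [13, 21] -> [13, 21, 30, 31]
  Split: [42, 25, 7, 5] -> [42, 25] and [7, 5]
    Split: [42, 25] -> [42] and [25]
    Merge: [42] + [25] -> [25, 42]
    Split: [7, 5] -> [7] and [5]
    Merge: [7] + [5] -> [5, 7]
  Merge: [25, 42] + [5, 7] -> [5, 7, 25, 42]
Merge: [13, 21, 30, 31] + [5, 7, 25, 42] -> [5, 7, 13, 21, 25, 30, 31, 42]

Final sorted array: [5, 7, 13, 21, 25, 30, 31, 42]

The merge sort proceeds by recursively splitting the array and merging sorted halves.
After all merges, the sorted array is [5, 7, 13, 21, 25, 30, 31, 42].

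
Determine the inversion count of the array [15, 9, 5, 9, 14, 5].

Finding inversions in [15, 9, 5, 9, 14, 5]:

(0, 1): arr[0]=15 > arr[1]=9
(0, 2): arr[0]=15 > arr[2]=5
(0, 3): arr[0]=15 > arr[3]=9
(0, 4): arr[0]=15 > arr[4]=14
(0, 5): arr[0]=15 > arr[5]=5
(1, 2): arr[1]=9 > arr[2]=5
(1, 5): arr[1]=9 > arr[5]=5
(3, 5): arr[3]=9 > arr[5]=5
(4, 5): arr[4]=14 > arr[5]=5

Total inversions: 9

The array has 9 inversion(s): (0,1), (0,2), (0,3), (0,4), (0,5), (1,2), (1,5), (3,5), (4,5). Each pair (i,j) satisfies i < j and arr[i] > arr[j].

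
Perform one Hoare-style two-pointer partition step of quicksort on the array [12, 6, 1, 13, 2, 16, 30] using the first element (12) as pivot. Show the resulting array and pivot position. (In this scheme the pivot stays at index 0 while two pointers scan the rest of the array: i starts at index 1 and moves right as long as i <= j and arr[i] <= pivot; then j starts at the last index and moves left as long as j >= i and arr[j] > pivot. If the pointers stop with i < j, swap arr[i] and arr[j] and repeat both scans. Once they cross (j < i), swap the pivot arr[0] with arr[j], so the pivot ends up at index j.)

Hoare-style two-pointer partition with pivot = 12:

Initial array: [12, 6, 1, 13, 2, 16, 30]

Pointers start at i = 1, j = 6.
i stops at index 3 (arr[3]=13 > 12), j stops at index 4 (arr[4]=2 <= 12): swap arr[3] and arr[4], array becomes [12, 6, 1, 2, 13, 16, 30]
i ends at 4, j ends at 3: the pointers have crossed (j < i), so scanning stops.

Swap pivot arr[0] with arr[3] to place pivot at position 3: [2, 6, 1, 12, 13, 16, 30]
Pivot position: 3

After partitioning with pivot 12, the array becomes [2, 6, 1, 12, 13, 16, 30]. The pivot is placed at index 3. All elements to the left of the pivot are <= 12, and all elements to the right are > 12.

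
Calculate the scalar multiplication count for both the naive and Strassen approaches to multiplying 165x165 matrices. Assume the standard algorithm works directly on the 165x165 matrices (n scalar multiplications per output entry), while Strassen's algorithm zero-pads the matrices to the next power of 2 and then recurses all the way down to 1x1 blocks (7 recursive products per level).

Matrix multiplication for 165x165 matrices:

Strassen's algorithm requires power-of-2 dimensions. Pad 165x165 to 256x256 (next power of 2).

Standard algorithm: 165^3 = 4492125 multiplications
Strassen's algorithm: 7^(log2(256)) = 7^8 = 5764801 multiplications
Difference: 4492125 - 5764801 = -1272676 (Strassen uses MORE here due to padding overhead — for small or just-over-power-of-2 n, padding can outweigh the per-level savings)

Standard: 4492125 multiplications (165^3). Strassen: 5764801 multiplications (7^8, after padding to 256x256). Strassen reduces 8 recursive multiplications to 7 at each level.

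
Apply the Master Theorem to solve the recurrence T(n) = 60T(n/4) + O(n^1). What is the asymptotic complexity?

Master Theorem for T(n) = 60T(n/4) + O(n^1):

a = 60, b = 4, c = 1
log_b(a) = log_4(60) = 2.9534

Case 1: c = 1 < log_4(60) = 2.9534
T(n) = O(n^(log_4 60))

For T(n) = 60T(n/4) + O(n^1): log_4(60) = 2.9534. This is Case 1 of the Master Theorem (c < log_b(a), work dominated by leaves), giving O(n^(log_4 60)).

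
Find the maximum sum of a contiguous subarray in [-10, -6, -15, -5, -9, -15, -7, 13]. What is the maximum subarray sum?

Using Kadane's algorithm on [-10, -6, -15, -5, -9, -15, -7, 13]:

Scanning through the array:
Position 1 (value -6): max_ending_here = -6, max_so_far = -6
Position 2 (value -15): max_ending_here = -15, max_so_far = -6
Position 3 (value -5): max_ending_here = -5, max_so_far = -5
Position 4 (value -9): max_ending_here = -9, max_so_far = -5
Position 5 (value -15): max_ending_here = -15, max_so_far = -5
Position 6 (value -7): max_ending_here = -7, max_so_far = -5
Position 7 (value 13): max_ending_here = 13, max_so_far = 13

Maximum subarray: [13]
Maximum sum: 13

The maximum subarray is [13] with sum 13. This subarray runs from index 7 to index 7.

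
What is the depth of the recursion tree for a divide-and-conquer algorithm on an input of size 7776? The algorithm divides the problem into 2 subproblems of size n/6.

For divide and conquer with division factor 6:

Problem sizes at each level:
Level 0: 7776
Level 1: 1296
Level 2: 216
Level 3: 36
Level 4: 6
Level 5: 1

The root is level 0 and the size-1 base case is level 5 (the tree spans levels 0 through 5, i.e. 6 levels counting the root), so the depth is the number of divisions: log_6(7776) = 5

The recursion tree depth is log_6(7776) = 5. At each level, the problem size is divided by 6, so it takes 5 divisions to reduce to a base case of size 1. The algorithm makes 2 recursive calls at each level.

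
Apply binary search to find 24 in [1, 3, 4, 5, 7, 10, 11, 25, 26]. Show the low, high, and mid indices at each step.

Binary search for 24 in [1, 3, 4, 5, 7, 10, 11, 25, 26]:

lo=0, hi=8, mid=4, arr[mid]=7 -> 7 < 24, search right half
lo=5, hi=8, mid=6, arr[mid]=11 -> 11 < 24, search right half
lo=7, hi=8, mid=7, arr[mid]=25 -> 25 > 24, search left half
lo=7 > hi=6, target 24 not found

Binary search determines that 24 is not in the array after 3 comparisons. The search space was exhausted without finding the target.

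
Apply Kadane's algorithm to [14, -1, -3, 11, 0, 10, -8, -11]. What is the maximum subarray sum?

Using Kadane's algorithm on [14, -1, -3, 11, 0, 10, -8, -11]:

Scanning through the array:
Position 1 (value -1): max_ending_here = 13, max_so_far = 14
Position 2 (value -3): max_ending_here = 10, max_so_far = 14
Position 3 (value 11): max_ending_here = 21, max_so_far = 21
Position 4 (value 0): max_ending_here = 21, max_so_far = 21
Position 5 (value 10): max_ending_here = 31, max_so_far = 31
Position 6 (value -8): max_ending_here = 23, max_so_far = 31
Position 7 (value -11): max_ending_here = 12, max_so_far = 31

Maximum subarray: [14, -1, -3, 11, 0, 10]
Maximum sum: 31

The maximum subarray is [14, -1, -3, 11, 0, 10] with sum 31. This subarray runs from index 0 to index 5.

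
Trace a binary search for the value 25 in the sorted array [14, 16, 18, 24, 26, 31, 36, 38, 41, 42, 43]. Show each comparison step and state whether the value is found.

Binary search for 25 in [14, 16, 18, 24, 26, 31, 36, 38, 41, 42, 43]:

lo=0, hi=10, mid=5, arr[mid]=31 -> 31 > 25, search left half
lo=0, hi=4, mid=2, arr[mid]=18 -> 18 < 25, search right half
lo=3, hi=4, mid=3, arr[mid]=24 -> 24 < 25, search right half
lo=4, hi=4, mid=4, arr[mid]=26 -> 26 > 25, search left half
lo=4 > hi=3, target 25 not found

Binary search determines that 25 is not in the array after 4 comparisons. The search space was exhausted without finding the target.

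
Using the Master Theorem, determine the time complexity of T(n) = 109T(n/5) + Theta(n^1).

Master Theorem for T(n) = 109T(n/5) + O(n^1):

a = 109, b = 5, c = 1
log_b(a) = log_5(109) = 2.9149

Case 1: c = 1 < log_5(109) = 2.9149
T(n) = O(n^(log_5 109))

For T(n) = 109T(n/5) + O(n^1): log_5(109) = 2.9149. This is Case 1 of the Master Theorem (c < log_b(a), work dominated by leaves), giving O(n^(log_5 109)).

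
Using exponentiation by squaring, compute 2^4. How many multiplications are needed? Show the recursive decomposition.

Computing 2^4 by squaring (build up from 2^1; each line after the first costs one multiplication):

2^1 = 2
2^2 = (2^1)^2 = 2^2 = 4
2^4 = (2^2)^2 = 4^2 = 16

Result: 16
Multiplications needed: 2 (2 lines after 2^1)

2^4 = 16. Using exponentiation by squaring, this requires 2 multiplications. The key idea: if the exponent is even, square the half-power; if odd, multiply by the base once.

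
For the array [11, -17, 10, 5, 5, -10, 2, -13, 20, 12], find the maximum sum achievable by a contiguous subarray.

Using Kadane's algorithm on [11, -17, 10, 5, 5, -10, 2, -13, 20, 12]:

Scanning through the array:
Position 1 (value -17): max_ending_here = -6, max_so_far = 11
Position 2 (value 10): max_ending_here = 10, max_so_far = 11
Position 3 (value 5): max_ending_here = 15, max_so_far = 15
Position 4 (value 5): max_ending_here = 20, max_so_far = 20
Position 5 (value -10): max_ending_here = 10, max_so_far = 20
Position 6 (value 2): max_ending_here = 12, max_so_far = 20
Position 7 (value -13): max_ending_here = -1, max_so_far = 20
Position 8 (value 20): max_ending_here = 20, max_so_far = 20
Position 9 (value 12): max_ending_here = 32, max_so_far = 32

Maximum subarray: [20, 12]
Maximum sum: 32

The maximum subarray is [20, 12] with sum 32. This subarray runs from index 8 to index 9.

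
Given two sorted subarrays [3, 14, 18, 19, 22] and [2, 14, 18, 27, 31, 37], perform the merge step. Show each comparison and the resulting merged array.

Merging process:

Compare 3 vs 2: take 2 from right. Merged: [2]
Compare 3 vs 14: take 3 from left. Merged: [2, 3]
Compare 14 vs 14: take 14 from left. Merged: [2, 3, 14]
Compare 18 vs 14: take 14 from right. Merged: [2, 3, 14, 14]
Compare 18 vs 18: take 18 from left. Merged: [2, 3, 14, 14, 18]
Compare 19 vs 18: take 18 from right. Merged: [2, 3, 14, 14, 18, 18]
Compare 19 vs 27: take 19 from left. Merged: [2, 3, 14, 14, 18, 18, 19]
Compare 22 vs 27: take 22 from left. Merged: [2, 3, 14, 14, 18, 18, 19, 22]
Append remaining from right: [27, 31, 37]. Merged: [2, 3, 14, 14, 18, 18, 19, 22, 27, 31, 37]

Final merged array: [2, 3, 14, 14, 18, 18, 19, 22, 27, 31, 37]
Total comparisons: 8

The merged array is [2, 3, 14, 14, 18, 18, 19, 22, 27, 31, 37], requiring 8 comparisons. The merge step runs in O(n) time where n is the total number of elements.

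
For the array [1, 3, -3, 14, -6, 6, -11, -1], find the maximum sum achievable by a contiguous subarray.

Using Kadane's algorithm on [1, 3, -3, 14, -6, 6, -11, -1]:

Scanning through the array:
Position 1 (value 3): max_ending_here = 4, max_so_far = 4
Position 2 (value -3): max_ending_here = 1, max_so_far = 4
Position 3 (value 14): max_ending_here = 15, max_so_far = 15
Position 4 (value -6): max_ending_here = 9, max_so_far = 15
Position 5 (value 6): max_ending_here = 15, max_so_far = 15
Position 6 (value -11): max_ending_here = 4, max_so_far = 15
Position 7 (value -1): max_ending_here = 3, max_so_far = 15

Maximum subarray: [1, 3, -3, 14]
Maximum sum: 15

The maximum subarray is [1, 3, -3, 14] with sum 15. This subarray runs from index 0 to index 3.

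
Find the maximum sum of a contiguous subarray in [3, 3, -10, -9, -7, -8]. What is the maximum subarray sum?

Using Kadane's algorithm on [3, 3, -10, -9, -7, -8]:

Scanning through the array:
Position 1 (value 3): max_ending_here = 6, max_so_far = 6
Position 2 (value -10): max_ending_here = -4, max_so_far = 6
Position 3 (value -9): max_ending_here = -9, max_so_far = 6
Position 4 (value -7): max_ending_here = -7, max_so_far = 6
Position 5 (value -8): max_ending_here = -8, max_so_far = 6

Maximum subarray: [3, 3]
Maximum sum: 6

The maximum subarray is [3, 3] with sum 6. This subarray runs from index 0 to index 1.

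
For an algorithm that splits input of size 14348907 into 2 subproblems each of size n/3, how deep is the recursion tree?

For divide and conquer with division factor 3:

Problem sizes at each level:
Level 0: 14348907
Level 1: 4782969
Level 2: 1594323
Level 3: 531441
Level 4: 177147
Level 5: 59049
Level 6: 19683
Level 7: 6561
Level 8: 2187
Level 9: 729
Level 10: 243
Level 11: 81
Level 12: 27
Level 13: 9
Level 14: 3
Level 15: 1

The root is level 0 and the size-1 base case is level 15 (the tree spans levels 0 through 15, i.e. 16 levels counting the root), so the depth is the number of divisions: log_3(14348907) = 15

The recursion tree depth is log_3(14348907) = 15. At each level, the problem size is divided by 3, so it takes 15 divisions to reduce to a base case of size 1. The algorithm makes 2 recursive calls at each level.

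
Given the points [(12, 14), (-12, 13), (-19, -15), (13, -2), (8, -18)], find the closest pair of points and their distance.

Computing all pairwise distances among 5 points:

d((12, 14), (-12, 13)) = 24.0208
d((12, 14), (-19, -15)) = 42.45
d((12, 14), (13, -2)) = 16.0312 <-- minimum
d((12, 14), (8, -18)) = 32.249
d((-12, 13), (-19, -15)) = 28.8617
d((-12, 13), (13, -2)) = 29.1548
d((-12, 13), (8, -18)) = 36.8917
d((-19, -15), (13, -2)) = 34.5398
d((-19, -15), (8, -18)) = 27.1662
d((13, -2), (8, -18)) = 16.7631

Closest pair: (12, 14) and (13, -2) with distance 16.0312

The closest pair is (12, 14) and (13, -2) with Euclidean distance 16.0312. For 5 points, brute-force pairwise comparison is shown above. For large n, the divide-and-conquer algorithm (sort by x, recurse on halves, check the dividing strip) achieves O(n log n).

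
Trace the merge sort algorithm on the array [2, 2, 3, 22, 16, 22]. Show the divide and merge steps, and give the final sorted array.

Merge sort trace:

Split: [2, 2, 3, 22, 16, 22] -> [2, 2, 3] and [22, 16, 22]
  Split: [2, 2, 3] -> [2] and [2, 3]
    Split: [2, 3] -> [2] and [3]
    Merge: [2] + [3] -> [2, 3]
  Merge: [2] + [2, 3] -> [2, 2, 3]
  Split: [22, 16, 22] -> [22] and [16, 22]
    Split: [16, 22] -> [16] and [22]
    Merge: [16] + [22] -> [16, 22]
  Merge: [22] + [16, 22] -> [16, 22, 22]
Merge: [2, 2, 3] + [16, 22, 22] -> [2, 2, 3, 16, 22, 22]

Final sorted array: [2, 2, 3, 16, 22, 22]

The merge sort proceeds by recursively splitting the array and merging sorted halves.
After all merges, the sorted array is [2, 2, 3, 16, 22, 22].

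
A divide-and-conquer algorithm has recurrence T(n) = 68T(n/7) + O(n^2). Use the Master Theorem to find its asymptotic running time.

Master Theorem for T(n) = 68T(n/7) + O(n^2):

a = 68, b = 7, c = 2
log_b(a) = log_7(68) = 2.1684

Case 1: c = 2 < log_7(68) = 2.1684
T(n) = O(n^(log_7 68))

For T(n) = 68T(n/7) + O(n^2): log_7(68) = 2.1684. This is Case 1 of the Master Theorem (c < log_b(a), work dominated by leaves), giving O(n^(log_7 68)).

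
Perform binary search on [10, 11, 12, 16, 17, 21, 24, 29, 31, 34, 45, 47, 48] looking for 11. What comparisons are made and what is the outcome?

Binary search for 11 in [10, 11, 12, 16, 17, 21, 24, 29, 31, 34, 45, 47, 48]:

lo=0, hi=12, mid=6, arr[mid]=24 -> 24 > 11, search left half
lo=0, hi=5, mid=2, arr[mid]=12 -> 12 > 11, search left half
lo=0, hi=1, mid=0, arr[mid]=10 -> 10 < 11, search right half
lo=1, hi=1, mid=1, arr[mid]=11 -> Found target at index 1!

Binary search finds 11 at index 1 after 4 comparisons. The search repeatedly halves the search space by comparing with the middle element.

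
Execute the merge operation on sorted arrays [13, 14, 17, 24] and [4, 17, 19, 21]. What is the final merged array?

Merging process:

Compare 13 vs 4: take 4 from right. Merged: [4]
Compare 13 vs 17: take 13 from left. Merged: [4, 13]
Compare 14 vs 17: take 14 from left. Merged: [4, 13, 14]
Compare 17 vs 17: take 17 from left. Merged: [4, 13, 14, 17]
Compare 24 vs 17: take 17 from right. Merged: [4, 13, 14, 17, 17]
Compare 24 vs 19: take 19 from right. Merged: [4, 13, 14, 17, 17, 19]
Compare 24 vs 21: take 21 from right. Merged: [4, 13, 14, 17, 17, 19, 21]
Append remaining from left: [24]. Merged: [4, 13, 14, 17, 17, 19, 21, 24]

Final merged array: [4, 13, 14, 17, 17, 19, 21, 24]
Total comparisons: 7

The merged array is [4, 13, 14, 17, 17, 19, 21, 24], requiring 7 comparisons. The merge step runs in O(n) time where n is the total number of elements.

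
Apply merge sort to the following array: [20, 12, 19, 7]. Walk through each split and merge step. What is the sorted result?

Merge sort trace:

Split: [20, 12, 19, 7] -> [20, 12] and [19, 7]
  Split: [20, 12] -> [20] and [12]
  Merge: [20] + [12] -> [12, 20]
  Split: [19, 7] -> [19] and [7]
  Merge: [19] + [7] -> [7, 19]
Merge: [12, 20] + [7, 19] -> [7, 12, 19, 20]

Final sorted array: [7, 12, 19, 20]

The merge sort proceeds by recursively splitting the array and merging sorted halves.
After all merges, the sorted array is [7, 12, 19, 20].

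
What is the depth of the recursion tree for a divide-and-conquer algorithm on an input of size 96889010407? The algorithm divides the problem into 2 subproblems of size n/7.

For divide and conquer with division factor 7:

Problem sizes at each level:
Level 0: 96889010407
Level 1: 13841287201
Level 2: 1977326743
Level 3: 282475249
Level 4: 40353607
Level 5: 5764801
Level 6: 823543
Level 7: 117649
Level 8: 16807
Level 9: 2401
Level 10: 343
Level 11: 49
Level 12: 7
Level 13: 1

The root is level 0 and the size-1 base case is level 13 (the tree spans levels 0 through 13, i.e. 14 levels counting the root), so the depth is the number of divisions: log_7(96889010407) = 13

The recursion tree depth is log_7(96889010407) = 13. At each level, the problem size is divided by 7, so it takes 13 divisions to reduce to a base case of size 1. The algorithm makes 2 recursive calls at each level.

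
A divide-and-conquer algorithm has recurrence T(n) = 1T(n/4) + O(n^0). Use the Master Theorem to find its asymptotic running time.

Master Theorem for T(n) = 1T(n/4) + O(n^0):

a = 1, b = 4, c = 0
log_b(a) = log_4(1) = 0.0000

Case 2: c = 0 = log_4(1) = 0.0000
T(n) = O(n^0 log n) = O(log n)

For T(n) = 1T(n/4) + O(n^0): log_4(1) = 0.0000. This is Case 2 of the Master Theorem (c = log_b(a), equal work at all levels), giving O(log n).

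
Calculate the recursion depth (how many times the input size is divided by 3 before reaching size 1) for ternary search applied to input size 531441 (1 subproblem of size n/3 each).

For divide and conquer with division factor 3:

Problem sizes at each level:
Level 0: 531441
Level 1: 177147
Level 2: 59049
Level 3: 19683
Level 4: 6561
Level 5: 2187
Level 6: 729
Level 7: 243
Level 8: 81
Level 9: 27
Level 10: 9
Level 11: 3
Level 12: 1

The root is level 0 and the size-1 base case is level 12 (the tree spans levels 0 through 12, i.e. 13 levels counting the root), so the depth is the number of divisions: log_3(531441) = 12

The recursion tree depth is log_3(531441) = 12. At each level, the problem size is divided by 3, so it takes 12 divisions to reduce to a base case of size 1. The algorithm makes 1 recursive call at each level.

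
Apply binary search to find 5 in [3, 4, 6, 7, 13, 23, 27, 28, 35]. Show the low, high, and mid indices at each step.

Binary search for 5 in [3, 4, 6, 7, 13, 23, 27, 28, 35]:

lo=0, hi=8, mid=4, arr[mid]=13 -> 13 > 5, search left half
lo=0, hi=3, mid=1, arr[mid]=4 -> 4 < 5, search right half
lo=2, hi=3, mid=2, arr[mid]=6 -> 6 > 5, search left half
lo=2 > hi=1, target 5 not found

Binary search determines that 5 is not in the array after 3 comparisons. The search space was exhausted without finding the target.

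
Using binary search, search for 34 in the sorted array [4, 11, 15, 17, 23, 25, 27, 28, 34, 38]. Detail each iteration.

Binary search for 34 in [4, 11, 15, 17, 23, 25, 27, 28, 34, 38]:

lo=0, hi=9, mid=4, arr[mid]=23 -> 23 < 34, search right half
lo=5, hi=9, mid=7, arr[mid]=28 -> 28 < 34, search right half
lo=8, hi=9, mid=8, arr[mid]=34 -> Found target at index 8!

Binary search finds 34 at index 8 after 3 comparisons. The search repeatedly halves the search space by comparing with the middle element.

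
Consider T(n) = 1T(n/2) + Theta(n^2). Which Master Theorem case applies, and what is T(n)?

Master Theorem for T(n) = 1T(n/2) + O(n^2):

a = 1, b = 2, c = 2
log_b(a) = log_2(1) = 0.0000

Case 3: c = 2 > log_2(1) = 0.0000
T(n) = O(n^2) = O(n^2)

For T(n) = 1T(n/2) + O(n^2): log_2(1) = 0.0000. This is Case 3 of the Master Theorem (c > log_b(a), work dominated by root), giving O(n^2).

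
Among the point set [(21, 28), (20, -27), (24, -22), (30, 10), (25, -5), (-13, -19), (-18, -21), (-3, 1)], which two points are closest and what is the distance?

Computing all pairwise distances among 8 points:

d((21, 28), (20, -27)) = 55.0091
d((21, 28), (24, -22)) = 50.0899
d((21, 28), (30, 10)) = 20.1246
d((21, 28), (25, -5)) = 33.2415
d((21, 28), (-13, -19)) = 58.0086
d((21, 28), (-18, -21)) = 62.6259
d((21, 28), (-3, 1)) = 36.1248
d((20, -27), (24, -22)) = 6.4031
d((20, -27), (30, 10)) = 38.3275
d((20, -27), (25, -5)) = 22.561
d((20, -27), (-13, -19)) = 33.9559
d((20, -27), (-18, -21)) = 38.4708
d((20, -27), (-3, 1)) = 36.2353
d((24, -22), (30, 10)) = 32.5576
d((24, -22), (25, -5)) = 17.0294
d((24, -22), (-13, -19)) = 37.1214
d((24, -22), (-18, -21)) = 42.0119
d((24, -22), (-3, 1)) = 35.4683
d((30, 10), (25, -5)) = 15.8114
d((30, 10), (-13, -19)) = 51.8652
d((30, 10), (-18, -21)) = 57.1402
d((30, 10), (-3, 1)) = 34.2053
d((25, -5), (-13, -19)) = 40.4969
d((25, -5), (-18, -21)) = 45.8803
d((25, -5), (-3, 1)) = 28.6356
d((-13, -19), (-18, -21)) = 5.3852 <-- minimum
d((-13, -19), (-3, 1)) = 22.3607
d((-18, -21), (-3, 1)) = 26.6271

Closest pair: (-13, -19) and (-18, -21) with distance 5.3852

The closest pair is (-13, -19) and (-18, -21) with Euclidean distance 5.3852. For 8 points, brute-force pairwise comparison is shown above. For large n, the divide-and-conquer algorithm (sort by x, recurse on halves, check the dividing strip) achieves O(n log n).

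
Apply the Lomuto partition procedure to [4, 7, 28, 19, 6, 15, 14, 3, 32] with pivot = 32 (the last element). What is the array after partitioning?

Lomuto partition with pivot = 32:

Initial array: [4, 7, 28, 19, 6, 15, 14, 3, 32]

arr[0]=4 <= 32: swap with position 0, array becomes [4, 7, 28, 19, 6, 15, 14, 3, 32]
arr[1]=7 <= 32: swap with position 1, array becomes [4, 7, 28, 19, 6, 15, 14, 3, 32]
arr[2]=28 <= 32: swap with position 2, array becomes [4, 7, 28, 19, 6, 15, 14, 3, 32]
arr[3]=19 <= 32: swap with position 3, array becomes [4, 7, 28, 19, 6, 15, 14, 3, 32]
arr[4]=6 <= 32: swap with position 4, array becomes [4, 7, 28, 19, 6, 15, 14, 3, 32]
arr[5]=15 <= 32: swap with position 5, array becomes [4, 7, 28, 19, 6, 15, 14, 3, 32]
arr[6]=14 <= 32: swap with position 6, array becomes [4, 7, 28, 19, 6, 15, 14, 3, 32]
arr[7]=3 <= 32: swap with position 7, array becomes [4, 7, 28, 19, 6, 15, 14, 3, 32]

Place pivot at position 8: [4, 7, 28, 19, 6, 15, 14, 3, 32]
Pivot position: 8

After partitioning with pivot 32, the array becomes [4, 7, 28, 19, 6, 15, 14, 3, 32]. The pivot is placed at index 8. All elements to the left of the pivot are <= 32, and all elements to the right are > 32.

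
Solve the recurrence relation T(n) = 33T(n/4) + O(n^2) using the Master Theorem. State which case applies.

Master Theorem for T(n) = 33T(n/4) + O(n^2):

a = 33, b = 4, c = 2
log_b(a) = log_4(33) = 2.5222

Case 1: c = 2 < log_4(33) = 2.5222
T(n) = O(n^(log_4 33))

For T(n) = 33T(n/4) + O(n^2): log_4(33) = 2.5222. This is Case 1 of the Master Theorem (c < log_b(a), work dominated by leaves), giving O(n^(log_4 33)).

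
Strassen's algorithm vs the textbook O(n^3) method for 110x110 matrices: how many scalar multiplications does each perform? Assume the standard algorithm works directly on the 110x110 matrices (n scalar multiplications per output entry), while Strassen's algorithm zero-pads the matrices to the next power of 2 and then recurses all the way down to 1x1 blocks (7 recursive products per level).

Matrix multiplication for 110x110 matrices:

Strassen's algorithm requires power-of-2 dimensions. Pad 110x110 to 128x128 (next power of 2).

Standard algorithm: 110^3 = 1331000 multiplications
Strassen's algorithm: 7^(log2(128)) = 7^7 = 823543 multiplications
Savings: 1331000 - 823543 = 507457 multiplications

Standard: 1331000 multiplications (110^3). Strassen: 823543 multiplications (7^7, after padding to 128x128). Strassen reduces 8 recursive multiplications to 7 at each level.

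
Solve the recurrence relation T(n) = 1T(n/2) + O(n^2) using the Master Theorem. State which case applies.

Master Theorem for T(n) = 1T(n/2) + O(n^2):

a = 1, b = 2, c = 2
log_b(a) = log_2(1) = 0.0000

Case 3: c = 2 > log_2(1) = 0.0000
T(n) = O(n^2) = O(n^2)

For T(n) = 1T(n/2) + O(n^2): log_2(1) = 0.0000. This is Case 3 of the Master Theorem (c > log_b(a), work dominated by root), giving O(n^2).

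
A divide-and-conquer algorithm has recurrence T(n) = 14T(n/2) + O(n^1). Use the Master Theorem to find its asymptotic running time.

Master Theorem for T(n) = 14T(n/2) + O(n^1):

a = 14, b = 2, c = 1
log_b(a) = log_2(14) = 3.8074

Case 1: c = 1 < log_2(14) = 3.8074
T(n) = O(n^(log_2 14))

For T(n) = 14T(n/2) + O(n^1): log_2(14) = 3.8074. This is Case 1 of the Master Theorem (c < log_b(a), work dominated by leaves), giving O(n^(log_2 14)).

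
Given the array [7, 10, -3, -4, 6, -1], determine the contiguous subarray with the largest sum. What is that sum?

Using Kadane's algorithm on [7, 10, -3, -4, 6, -1]:

Scanning through the array:
Position 1 (value 10): max_ending_here = 17, max_so_far = 17
Position 2 (value -3): max_ending_here = 14, max_so_far = 17
Position 3 (value -4): max_ending_here = 10, max_so_far = 17
Position 4 (value 6): max_ending_here = 16, max_so_far = 17
Position 5 (value -1): max_ending_here = 15, max_so_far = 17

Maximum subarray: [7, 10]
Maximum sum: 17

The maximum subarray is [7, 10] with sum 17. This subarray runs from index 0 to index 1.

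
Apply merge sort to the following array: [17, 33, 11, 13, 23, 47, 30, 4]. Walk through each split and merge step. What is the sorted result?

Merge sort trace:

Split: [17, 33, 11, 13, 23, 47, 30, 4] -> [17, 33, 11, 13] and [23, 47, 30, 4]
  Split: [17, 33, 11, 13] -> [17, 33] and [11, 13]
    Split: [17, 33] -> [17] and [33]
    Merge: [17] + [33] -> [17, 33]
    Split: [11, 13] -> [11] and [13]
    Merge: [11] + [13] -> [11, 13]
  Merge: [17, 33] + [11, 13] -> [11, 13, 17, 33]
  Split: [23, 47, 30, 4] -> [23, 47] and [30, 4]
    Split: [23, 47] -> [23] and [47]
    Merge: [23] + [47] -> [23, 47]
    Split: [30, 4] -> [30] and [4]
    Merge: [30] + [4] -> [4, 30]
  Merge: [23, 47] + [4, 30] -> [4, 23, 30, 47]
Merge: [11, 13, 17, 33] + [4, 23, 30, 47] -> [4, 11, 13, 17, 23, 30, 33, 47]

Final sorted array: [4, 11, 13, 17, 23, 30, 33, 47]

The merge sort proceeds by recursively splitting the array and merging sorted halves.
After all merges, the sorted array is [4, 11, 13, 17, 23, 30, 33, 47].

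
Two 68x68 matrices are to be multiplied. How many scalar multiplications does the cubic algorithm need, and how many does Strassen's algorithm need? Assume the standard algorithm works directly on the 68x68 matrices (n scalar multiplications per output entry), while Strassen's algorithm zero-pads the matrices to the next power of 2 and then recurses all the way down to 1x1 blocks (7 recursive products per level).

Matrix multiplication for 68x68 matrices:

Strassen's algorithm requires power-of-2 dimensions. Pad 68x68 to 128x128 (next power of 2).

Standard algorithm: 68^3 = 314432 multiplications
Strassen's algorithm: 7^(log2(128)) = 7^7 = 823543 multiplications
Difference: 314432 - 823543 = -509111 (Strassen uses MORE here due to padding overhead — for small or just-over-power-of-2 n, padding can outweigh the per-level savings)

Standard: 314432 multiplications (68^3). Strassen: 823543 multiplications (7^7, after padding to 128x128). Strassen reduces 8 recursive multiplications to 7 at each level.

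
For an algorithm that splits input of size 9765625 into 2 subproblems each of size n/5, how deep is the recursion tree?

For divide and conquer with division factor 5:

Problem sizes at each level:
Level 0: 9765625
Level 1: 1953125
Level 2: 390625
Level 3: 78125
Level 4: 15625
Level 5: 3125
Level 6: 625
Level 7: 125
Level 8: 25
Level 9: 5
Level 10: 1

The root is level 0 and the size-1 base case is level 10 (the tree spans levels 0 through 10, i.e. 11 levels counting the root), so the depth is the number of divisions: log_5(9765625) = 10

The recursion tree depth is log_5(9765625) = 10. At each level, the problem size is divided by 5, so it takes 10 divisions to reduce to a base case of size 1. The algorithm makes 2 recursive calls at each level.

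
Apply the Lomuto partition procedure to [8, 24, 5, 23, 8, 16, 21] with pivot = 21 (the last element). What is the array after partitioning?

Lomuto partition with pivot = 21:

Initial array: [8, 24, 5, 23, 8, 16, 21]

arr[0]=8 <= 21: swap with position 0, array becomes [8, 24, 5, 23, 8, 16, 21]
arr[1]=24 > 21: no swap
arr[2]=5 <= 21: swap with position 1, array becomes [8, 5, 24, 23, 8, 16, 21]
arr[3]=23 > 21: no swap
arr[4]=8 <= 21: swap with position 2, array becomes [8, 5, 8, 23, 24, 16, 21]
arr[5]=16 <= 21: swap with position 3, array becomes [8, 5, 8, 16, 24, 23, 21]

Place pivot at position 4: [8, 5, 8, 16, 21, 23, 24]
Pivot position: 4

After partitioning with pivot 21, the array becomes [8, 5, 8, 16, 21, 23, 24]. The pivot is placed at index 4. All elements to the left of the pivot are <= 21, and all elements to the right are > 21.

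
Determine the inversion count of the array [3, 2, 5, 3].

Finding inversions in [3, 2, 5, 3]:

(0, 1): arr[0]=3 > arr[1]=2
(2, 3): arr[2]=5 > arr[3]=3

Total inversions: 2

The array has 2 inversion(s): (0,1), (2,3). Each pair (i,j) satisfies i < j and arr[i] > arr[j].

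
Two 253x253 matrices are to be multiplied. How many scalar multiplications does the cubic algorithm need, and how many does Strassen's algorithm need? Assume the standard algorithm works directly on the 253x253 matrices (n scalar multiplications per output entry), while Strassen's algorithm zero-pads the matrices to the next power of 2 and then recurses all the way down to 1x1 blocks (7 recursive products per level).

Matrix multiplication for 253x253 matrices:

Strassen's algorithm requires power-of-2 dimensions. Pad 253x253 to 256x256 (next power of 2).

Standard algorithm: 253^3 = 16194277 multiplications
Strassen's algorithm: 7^(log2(256)) = 7^8 = 5764801 multiplications
Savings: 16194277 - 5764801 = 10429476 multiplications

Standard: 16194277 multiplications (253^3). Strassen: 5764801 multiplications (7^8, after padding to 256x256). Strassen reduces 8 recursive multiplications to 7 at each level.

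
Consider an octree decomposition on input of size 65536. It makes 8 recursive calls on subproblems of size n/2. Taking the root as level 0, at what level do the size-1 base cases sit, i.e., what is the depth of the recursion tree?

For divide and conquer with division factor 2:

Problem sizes at each level:
Level 0: 65536
Level 1: 32768
Level 2: 16384
Level 3: 8192
Level 4: 4096
Level 5: 2048
Level 6: 1024
Level 7: 512
Level 8: 256
Level 9: 128
Level 10: 64
Level 11: 32
Level 12: 16
Level 13: 8
Level 14: 4
Level 15: 2
Level 16: 1

The root is level 0 and the size-1 base case is level 16 (the tree spans levels 0 through 16, i.e. 17 levels counting the root), so the depth is the number of divisions: log_2(65536) = 16

The recursion tree depth is log_2(65536) = 16. At each level, the problem size is divided by 2, so it takes 16 divisions to reduce to a base case of size 1. The algorithm makes 8 recursive calls at each level.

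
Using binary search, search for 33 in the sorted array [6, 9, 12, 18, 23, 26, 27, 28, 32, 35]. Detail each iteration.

Binary search for 33 in [6, 9, 12, 18, 23, 26, 27, 28, 32, 35]:

lo=0, hi=9, mid=4, arr[mid]=23 -> 23 < 33, search right half
lo=5, hi=9, mid=7, arr[mid]=28 -> 28 < 33, search right half
lo=8, hi=9, mid=8, arr[mid]=32 -> 32 < 33, search right half
lo=9, hi=9, mid=9, arr[mid]=35 -> 35 > 33, search left half
lo=9 > hi=8, target 33 not found

Binary search determines that 33 is not in the array after 4 comparisons. The search space was exhausted without finding the target.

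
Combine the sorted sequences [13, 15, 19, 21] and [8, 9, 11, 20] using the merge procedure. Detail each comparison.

Merging process:

Compare 13 vs 8: take 8 from right. Merged: [8]
Compare 13 vs 9: take 9 from right. Merged: [8, 9]
Compare 13 vs 11: take 11 from right. Merged: [8, 9, 11]
Compare 13 vs 20: take 13 from left. Merged: [8, 9, 11, 13]
Compare 15 vs 20: take 15 from left. Merged: [8, 9, 11, 13, 15]
Compare 19 vs 20: take 19 from left. Merged: [8, 9, 11, 13, 15, 19]
Compare 21 vs 20: take 20 from right. Merged: [8, 9, 11, 13, 15, 19, 20]
Append remaining from left: [21]. Merged: [8, 9, 11, 13, 15, 19, 20, 21]

Final merged array: [8, 9, 11, 13, 15, 19, 20, 21]
Total comparisons: 7

The merged array is [8, 9, 11, 13, 15, 19, 20, 21], requiring 7 comparisons. The merge step runs in O(n) time where n is the total number of elements.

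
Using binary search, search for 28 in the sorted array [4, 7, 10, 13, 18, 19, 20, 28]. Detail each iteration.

Binary search for 28 in [4, 7, 10, 13, 18, 19, 20, 28]:

lo=0, hi=7, mid=3, arr[mid]=13 -> 13 < 28, search right half
lo=4, hi=7, mid=5, arr[mid]=19 -> 19 < 28, search right half
lo=6, hi=7, mid=6, arr[mid]=20 -> 20 < 28, search right half
lo=7, hi=7, mid=7, arr[mid]=28 -> Found target at index 7!

Binary search finds 28 at index 7 after 4 comparisons. The search repeatedly halves the search space by comparing with the middle element.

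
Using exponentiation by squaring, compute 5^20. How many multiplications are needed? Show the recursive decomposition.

Computing 5^20 by squaring (build up from 5^1; each line after the first costs one multiplication):

5^1 = 5
5^2 = (5^1)^2 = 5^2 = 25
5^4 = (5^2)^2 = 25^2 = 625
5^5 = 5 * 5^4 = 5 * 625 = 3125
5^10 = (5^5)^2 = 3125^2 = 9765625
5^20 = (5^10)^2 = 9765625^2 = 95367431640625

Result: 95367431640625
Multiplications needed: 5 (5 lines after 5^1)

5^20 = 95367431640625. Using exponentiation by squaring, this requires 5 multiplications. The key idea: if the exponent is even, square the half-power; if odd, multiply by the base once.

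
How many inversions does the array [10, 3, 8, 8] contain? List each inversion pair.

Finding inversions in [10, 3, 8, 8]:

(0, 1): arr[0]=10 > arr[1]=3
(0, 2): arr[0]=10 > arr[2]=8
(0, 3): arr[0]=10 > arr[3]=8

Total inversions: 3

The array has 3 inversion(s): (0,1), (0,2), (0,3). Each pair (i,j) satisfies i < j and arr[i] > arr[j].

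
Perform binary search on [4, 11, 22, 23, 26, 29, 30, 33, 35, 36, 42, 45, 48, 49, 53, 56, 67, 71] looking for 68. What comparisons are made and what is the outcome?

Binary search for 68 in [4, 11, 22, 23, 26, 29, 30, 33, 35, 36, 42, 45, 48, 49, 53, 56, 67, 71]:

lo=0, hi=17, mid=8, arr[mid]=35 -> 35 < 68, search right half
lo=9, hi=17, mid=13, arr[mid]=49 -> 49 < 68, search right half
lo=14, hi=17, mid=15, arr[mid]=56 -> 56 < 68, search right half
lo=16, hi=17, mid=16, arr[mid]=67 -> 67 < 68, search right half
lo=17, hi=17, mid=17, arr[mid]=71 -> 71 > 68, search left half
lo=17 > hi=16, target 68 not found

Binary search determines that 68 is not in the array after 5 comparisons. The search space was exhausted without finding the target.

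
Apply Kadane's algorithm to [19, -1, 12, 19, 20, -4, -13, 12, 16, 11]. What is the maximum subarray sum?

Using Kadane's algorithm on [19, -1, 12, 19, 20, -4, -13, 12, 16, 11]:

Scanning through the array:
Position 1 (value -1): max_ending_here = 18, max_so_far = 19
Position 2 (value 12): max_ending_here = 30, max_so_far = 30
Position 3 (value 19): max_ending_here = 49, max_so_far = 49
Position 4 (value 20): max_ending_here = 69, max_so_far = 69
Position 5 (value -4): max_ending_here = 65, max_so_far = 69
Position 6 (value -13): max_ending_here = 52, max_so_far = 69
Position 7 (value 12): max_ending_here = 64, max_so_far = 69
Position 8 (value 16): max_ending_here = 80, max_so_far = 80
Position 9 (value 11): max_ending_here = 91, max_so_far = 91

Maximum subarray: [19, -1, 12, 19, 20, -4, -13, 12, 16, 11]
Maximum sum: 91

The maximum subarray is [19, -1, 12, 19, 20, -4, -13, 12, 16, 11] with sum 91. This subarray runs from index 0 to index 9.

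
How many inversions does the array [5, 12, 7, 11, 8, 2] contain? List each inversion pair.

Finding inversions in [5, 12, 7, 11, 8, 2]:

(0, 5): arr[0]=5 > arr[5]=2
(1, 2): arr[1]=12 > arr[2]=7
(1, 3): arr[1]=12 > arr[3]=11
(1, 4): arr[1]=12 > arr[4]=8
(1, 5): arr[1]=12 > arr[5]=2
(2, 5): arr[2]=7 > arr[5]=2
(3, 4): arr[3]=11 > arr[4]=8
(3, 5): arr[3]=11 > arr[5]=2
(4, 5): arr[4]=8 > arr[5]=2

Total inversions: 9

The array has 9 inversion(s): (0,5), (1,2), (1,3), (1,4), (1,5), (2,5), (3,4), (3,5), (4,5). Each pair (i,j) satisfies i < j and arr[i] > arr[j].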